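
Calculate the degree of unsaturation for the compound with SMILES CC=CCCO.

1

Molecular formula from the SMILES: C5H10O.
DoU = (2C + 2 + N − H − X)/2 = (2·5 + 2 + 0 − 10 − 0)/2 = 2/2 = 1.
(Structurally: 0 ring(s) + 1 π bond(s) = 1.)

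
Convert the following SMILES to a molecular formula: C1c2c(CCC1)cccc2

C10H12

Heavy atoms from the SMILES: 10 C.
Implicit hydrogens by atom environment:
  4 × C: 2 H each → 8
  4 × C (aromatic): 1 H each → 4
  2 × C (aromatic): no H
  Total hydrogens = 12.
Molecular formula: C10H12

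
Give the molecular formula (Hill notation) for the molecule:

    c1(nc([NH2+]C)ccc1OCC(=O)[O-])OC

C9H12N2O4

Heavy atoms from the SMILES: 9 C, 2 N, 4 O.
Implicit hydrogens by atom environment:
  3 × C (aromatic): no H
  3 × O: no H
  2 × C: 3 H each → 6
  2 × C (aromatic): 1 H each → 2
  1 × C: 2 H
  1 × C: no H
  1 × N (charge +1): 2 H
  1 × N (aromatic): no H
  1 × O (charge -1): no H
  Total hydrogens = 12.
Molecular formula: C9H12N2O4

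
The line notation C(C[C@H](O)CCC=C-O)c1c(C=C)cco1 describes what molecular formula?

Heavy atoms from the SMILES: 13 C, 3 O.
Implicit hydrogens by atom environment:
  5 × C: 2 H each → 10
  4 × C: 1 H each → 4
  2 × C (aromatic): 1 H each → 2
  2 × C (aromatic): no H
  2 × O: 1 H each → 2
  1 × O (aromatic): no H
  Total hydrogens = 18.
Molecular formula: C13H18O3

C13H18O3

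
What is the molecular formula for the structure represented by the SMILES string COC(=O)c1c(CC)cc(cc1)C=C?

Heavy atoms from the SMILES: 12 C, 2 O.
Implicit hydrogens by atom environment:
  3 × C (aromatic): 1 H each → 3
  3 × C (aromatic): no H
  2 × C: 3 H each → 6
  2 × C: 2 H each → 4
  2 × O: no H
  1 × C: 1 H
  1 × C: no H
  Total hydrogens = 14.
Molecular formula: C12H14O2

C12H14O2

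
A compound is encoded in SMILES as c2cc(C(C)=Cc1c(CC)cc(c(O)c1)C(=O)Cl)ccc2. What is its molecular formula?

Heavy atoms from the SMILES: 18 C, 1 Cl, 2 O.
Implicit hydrogens by atom environment:
  7 × C (aromatic): 1 H each → 7
  5 × C (aromatic): no H
  2 × C: 3 H each → 6
  2 × C: no H
  1 × C: 2 H
  1 × C: 1 H
  1 × Cl: no H
  1 × O: 1 H
  1 × O: no H
  Total hydrogens = 17.
Molecular formula: C18H17ClO2

C18H17ClO2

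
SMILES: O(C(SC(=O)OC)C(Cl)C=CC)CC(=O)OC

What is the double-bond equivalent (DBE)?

Molecular formula from the SMILES: C10H15ClO5S.
DoU = (2C + 2 + N − H − X)/2 = (2·10 + 2 + 0 − 15 − 1)/2 = 6/2 = 3.
(Structurally: 0 ring(s) + 3 π bond(s) = 3.)

3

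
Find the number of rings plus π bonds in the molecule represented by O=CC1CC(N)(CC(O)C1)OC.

Molecular formula from the SMILES: C8H15NO3.
DoU = (2C + 2 + N − H − X)/2 = (2·8 + 2 + 1 − 15 − 0)/2 = 4/2 = 2.
(Structurally: 1 ring(s) + 1 π bond(s) = 2.)

2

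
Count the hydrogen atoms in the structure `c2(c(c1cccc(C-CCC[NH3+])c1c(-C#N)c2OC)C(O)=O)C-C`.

Hydrogens are implicit in SMILES; fill each atom to its normal valence:
  7 × C (aromatic): no H
  5 × C: 2 H each → 10
  3 × C (aromatic): 1 H each → 3
  2 × C: 3 H each → 6
  2 × C: no H
  2 × O: no H
  1 × N (charge +1): 3 H
  1 × N: no H
  1 × O: 1 H
  Total hydrogens = 23.

23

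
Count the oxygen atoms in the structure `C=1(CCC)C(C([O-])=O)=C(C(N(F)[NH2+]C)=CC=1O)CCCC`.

3

The symbol for oxygen appears 3 times in the SMILES.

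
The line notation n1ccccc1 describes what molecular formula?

C5H5N

Heavy atoms from the SMILES: 5 C, 1 N.
Implicit hydrogens by atom environment:
  5 × C (aromatic): 1 H each → 5
  1 × N (aromatic): no H
  Total hydrogens = 5.
Molecular formula: C5H5N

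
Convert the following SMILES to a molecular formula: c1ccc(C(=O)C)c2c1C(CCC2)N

Heavy atoms from the SMILES: 12 C, 1 N, 1 O.
Implicit hydrogens by atom environment:
  3 × C: 2 H each → 6
  3 × C (aromatic): 1 H each → 3
  3 × C (aromatic): no H
  1 × C: 3 H
  1 × C: 1 H
  1 × C: no H
  1 × N: 2 H
  1 × O: no H
  Total hydrogens = 15.
Molecular formula: C12H15NO

C12H15NO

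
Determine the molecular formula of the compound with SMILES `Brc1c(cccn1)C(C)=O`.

C7H6BrNO

Heavy atoms from the SMILES: 1 Br, 7 C, 1 N, 1 O.
Implicit hydrogens by atom environment:
  3 × C (aromatic): 1 H each → 3
  2 × C (aromatic): no H
  1 × Br: no H
  1 × C: 3 H
  1 × C: no H
  1 × N (aromatic): no H
  1 × O: no H
  Total hydrogens = 6.
Molecular formula: C7H6BrNO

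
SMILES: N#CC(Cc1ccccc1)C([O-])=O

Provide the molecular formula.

C10H8NO2-

Heavy atoms from the SMILES: 10 C, 1 N, 2 O.
Implicit hydrogens by atom environment:
  5 × C (aromatic): 1 H each → 5
  2 × C: no H
  1 × C: 2 H
  1 × C: 1 H
  1 × C (aromatic): no H
  1 × N: no H
  1 × O: no H
  1 × O (charge -1): no H
  Total hydrogens = 8.
Net charge -1.
Molecular formula: C10H8NO2-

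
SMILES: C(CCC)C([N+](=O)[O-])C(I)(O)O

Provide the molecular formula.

Heavy atoms from the SMILES: 6 C, 1 I, 1 N, 4 O.
Implicit hydrogens by atom environment:
  3 × C: 2 H each → 6
  2 × O: 1 H each → 2
  1 × C: 3 H
  1 × C: 1 H
  1 × C: no H
  1 × I: no H
  1 × N (charge +1): no H
  1 × O: no H
  1 × O (charge -1): no H
  Total hydrogens = 12.
Molecular formula: C6H12INO4

C6H12INO4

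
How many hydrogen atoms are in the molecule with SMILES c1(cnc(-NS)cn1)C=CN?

Hydrogens are implicit in SMILES; fill each atom to its normal valence:
  2 × C (aromatic): 1 H each → 2
  2 × C: 1 H each → 2
  2 × C (aromatic): no H
  2 × N (aromatic): no H
  1 × N: 2 H
  1 × N: 1 H
  1 × S: 1 H
  Total hydrogens = 8.

8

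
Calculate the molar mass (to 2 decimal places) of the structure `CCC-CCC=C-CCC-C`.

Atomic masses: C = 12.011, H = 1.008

154.30

Molecular formula: C11H22.
M = 11×12.011 + 22×1.008 = 154.30 g/mol.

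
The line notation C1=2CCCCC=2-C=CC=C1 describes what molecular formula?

C10H12

Heavy atoms from the SMILES: 10 C.
Implicit hydrogens by atom environment:
  4 × C: 2 H each → 8
  4 × C (aromatic): 1 H each → 4
  2 × C (aromatic): no H
  Total hydrogens = 12.
Molecular formula: C10H12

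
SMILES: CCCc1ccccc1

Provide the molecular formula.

Heavy atoms from the SMILES: 9 C.
Implicit hydrogens by atom environment:
  5 × C (aromatic): 1 H each → 5
  2 × C: 2 H each → 4
  1 × C: 3 H
  1 × C (aromatic): no H
  Total hydrogens = 12.
Molecular formula: C9H12

C9H12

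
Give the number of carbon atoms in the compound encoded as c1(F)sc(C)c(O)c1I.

5

The symbol for carbon appears 5 times in the SMILES. Lowercase c denotes aromatic carbon and counts toward C.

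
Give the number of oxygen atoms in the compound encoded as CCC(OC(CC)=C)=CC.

1

The symbol for oxygen appears 1 time in the SMILES.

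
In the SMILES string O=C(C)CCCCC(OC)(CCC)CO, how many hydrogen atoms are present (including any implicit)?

Hydrogens are implicit in SMILES; fill each atom to its normal valence:
  7 × C: 2 H each → 14
  3 × C: 3 H each → 9
  2 × C: no H
  2 × O: no H
  1 × O: 1 H
  Total hydrogens = 24.

24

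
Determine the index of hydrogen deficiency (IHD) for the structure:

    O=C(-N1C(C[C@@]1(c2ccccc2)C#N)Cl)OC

Molecular formula from the SMILES: C12H11ClN2O2.
DoU = (2C + 2 + N − H − X)/2 = (2·12 + 2 + 2 − 11 − 1)/2 = 16/2 = 8.
(Structurally: 2 ring(s) + 6 π bond(s) = 8.)

8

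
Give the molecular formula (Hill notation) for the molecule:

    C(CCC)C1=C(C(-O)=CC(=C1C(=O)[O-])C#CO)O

C13H13O5-

Heavy atoms from the SMILES: 13 C, 5 O.
Implicit hydrogens by atom environment:
  5 × C (aromatic): no H
  3 × C: 2 H each → 6
  3 × C: no H
  3 × O: 1 H each → 3
  1 × C: 3 H
  1 × C (aromatic): 1 H
  1 × O: no H
  1 × O (charge -1): no H
  Total hydrogens = 13.
Net charge -1.
Molecular formula: C13H13O5-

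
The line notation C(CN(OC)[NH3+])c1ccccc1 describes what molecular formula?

Heavy atoms from the SMILES: 9 C, 2 N, 1 O.
Implicit hydrogens by atom environment:
  5 × C (aromatic): 1 H each → 5
  2 × C: 2 H each → 4
  1 × C: 3 H
  1 × C (aromatic): no H
  1 × N (charge +1): 3 H
  1 × N: no H
  1 × O: no H
  Total hydrogens = 15.
Net charge +1.
Molecular formula: C9H15N2O+

C9H15N2O+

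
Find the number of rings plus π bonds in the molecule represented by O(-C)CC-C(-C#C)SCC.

Molecular formula from the SMILES: C8H14OS.
DoU = (2C + 2 + N − H − X)/2 = (2·8 + 2 + 0 − 14 − 0)/2 = 4/2 = 2.
(Structurally: 0 ring(s) + 2 π bond(s) = 2.)

2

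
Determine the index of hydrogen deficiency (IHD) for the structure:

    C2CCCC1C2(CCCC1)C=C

3

Molecular formula from the SMILES: C12H20.
DoU = (2C + 2 + N − H − X)/2 = (2·12 + 2 + 0 − 20 − 0)/2 = 6/2 = 3.
(Structurally: 2 ring(s) + 1 π bond(s) = 3.)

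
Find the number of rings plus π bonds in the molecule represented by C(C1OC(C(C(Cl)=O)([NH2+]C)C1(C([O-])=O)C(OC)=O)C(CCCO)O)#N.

Molecular formula from the SMILES: C14H19ClN2O8.
DoU = (2C + 2 + N − H − X)/2 = (2·14 + 2 + 2 − 19 − 1)/2 = 12/2 = 6.
(Structurally: 1 ring(s) + 5 π bond(s) = 6.)

6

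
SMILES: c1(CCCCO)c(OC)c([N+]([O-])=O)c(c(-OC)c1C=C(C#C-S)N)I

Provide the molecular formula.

C16H19IN2O5S

Heavy atoms from the SMILES: 16 C, 1 I, 2 N, 5 O, 1 S.
Implicit hydrogens by atom environment:
  6 × C (aromatic): no H
  4 × C: 2 H each → 8
  3 × C: no H
  3 × O: no H
  2 × C: 3 H each → 6
  1 × C: 1 H
  1 × I: no H
  1 × N: 2 H
  1 × N (charge +1): no H
  1 × O: 1 H
  1 × O (charge -1): no H
  1 × S: 1 H
  Total hydrogens = 19.
Molecular formula: C16H19IN2O5S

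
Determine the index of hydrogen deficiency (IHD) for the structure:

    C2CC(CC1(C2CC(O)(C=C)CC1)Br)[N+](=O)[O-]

Molecular formula from the SMILES: C12H18BrNO3.
DoU = (2C + 2 + N − H − X)/2 = (2·12 + 2 + 1 − 18 − 1)/2 = 8/2 = 4.
(Structurally: 2 ring(s) + 2 π bond(s) = 4.)

4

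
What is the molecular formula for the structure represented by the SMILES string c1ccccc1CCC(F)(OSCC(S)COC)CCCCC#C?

Heavy atoms from the SMILES: 19 C, 1 F, 2 O, 2 S.
Implicit hydrogens by atom environment:
  8 × C: 2 H each → 16
  5 × C (aromatic): 1 H each → 5
  2 × C: 1 H each → 2
  2 × C: no H
  2 × O: no H
  1 × C: 3 H
  1 × C (aromatic): no H
  1 × F: no H
  1 × S: 1 H
  1 × S: no H
  Total hydrogens = 27.
Molecular formula: C19H27FO2S2

C19H27FO2S2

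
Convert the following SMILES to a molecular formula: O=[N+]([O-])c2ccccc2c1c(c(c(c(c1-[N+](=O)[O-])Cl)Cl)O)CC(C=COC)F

Heavy atoms from the SMILES: 17 C, 2 Cl, 1 F, 2 N, 6 O.
Implicit hydrogens by atom environment:
  8 × C (aromatic): no H
  4 × C (aromatic): 1 H each → 4
  3 × C: 1 H each → 3
  3 × O: no H
  2 × Cl: no H
  2 × N (charge +1): no H
  2 × O (charge -1): no H
  1 × C: 3 H
  1 × C: 2 H
  1 × F: no H
  1 × O: 1 H
  Total hydrogens = 13.
Molecular formula: C17H13Cl2FN2O6

C17H13Cl2FN2O6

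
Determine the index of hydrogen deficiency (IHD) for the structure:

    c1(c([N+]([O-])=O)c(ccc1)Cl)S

5

Molecular formula from the SMILES: C6H4ClNO2S.
DoU = (2C + 2 + N − H − X)/2 = (2·6 + 2 + 1 − 4 − 1)/2 = 10/2 = 5.
(Structurally: 1 ring(s) + 4 π bond(s) = 5.)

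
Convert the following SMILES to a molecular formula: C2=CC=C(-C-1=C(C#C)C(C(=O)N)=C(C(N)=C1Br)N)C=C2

C15H12BrN3O

Heavy atoms from the SMILES: 1 Br, 15 C, 3 N, 1 O.
Implicit hydrogens by atom environment:
  7 × C (aromatic): no H
  5 × C (aromatic): 1 H each → 5
  3 × N: 2 H each → 6
  2 × C: no H
  1 × Br: no H
  1 × C: 1 H
  1 × O: no H
  Total hydrogens = 12.
Molecular formula: C15H12BrN3O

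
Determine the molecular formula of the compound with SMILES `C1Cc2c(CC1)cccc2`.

C10H12

Heavy atoms from the SMILES: 10 C.
Implicit hydrogens by atom environment:
  4 × C: 2 H each → 8
  4 × C (aromatic): 1 H each → 4
  2 × C (aromatic): no H
  Total hydrogens = 12.
Molecular formula: C10H12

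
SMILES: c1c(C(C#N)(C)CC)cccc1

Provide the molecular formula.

Heavy atoms from the SMILES: 11 C, 1 N.
Implicit hydrogens by atom environment:
  5 × C (aromatic): 1 H each → 5
  2 × C: 3 H each → 6
  2 × C: no H
  1 × C: 2 H
  1 × C (aromatic): no H
  1 × N: no H
  Total hydrogens = 13.
Molecular formula: C11H13N

C11H13N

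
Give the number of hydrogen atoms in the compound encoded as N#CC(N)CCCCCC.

Hydrogens are implicit in SMILES; fill each atom to its normal valence:
  5 × C: 2 H each → 10
  1 × C: 3 H
  1 × C: 1 H
  1 × C: no H
  1 × N: 2 H
  1 × N: no H
  Total hydrogens = 16.

16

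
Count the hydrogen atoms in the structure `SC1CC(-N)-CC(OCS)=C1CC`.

17

Hydrogens are implicit in SMILES; fill each atom to its normal valence:
  4 × C: 2 H each → 8
  2 × C: 1 H each → 2
  2 × C: no H
  2 × S: 1 H each → 2
  1 × C: 3 H
  1 × N: 2 H
  1 × O: no H
  Total hydrogens = 17.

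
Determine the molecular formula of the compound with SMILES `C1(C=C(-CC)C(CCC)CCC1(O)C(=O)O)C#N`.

Heavy atoms from the SMILES: 14 C, 1 N, 3 O.
Implicit hydrogens by atom environment:
  5 × C: 2 H each → 10
  4 × C: no H
  3 × C: 1 H each → 3
  2 × C: 3 H each → 6
  2 × O: 1 H each → 2
  1 × N: no H
  1 × O: no H
  Total hydrogens = 21.
Molecular formula: C14H21NO3

C14H21NO3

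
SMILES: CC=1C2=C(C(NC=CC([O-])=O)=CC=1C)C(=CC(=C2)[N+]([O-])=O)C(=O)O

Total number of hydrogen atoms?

Hydrogens are implicit in SMILES; fill each atom to its normal valence:
  7 × C (aromatic): no H
  3 × C (aromatic): 1 H each → 3
  3 × O: no H
  2 × C: 3 H each → 6
  2 × C: 1 H each → 2
  2 × C: no H
  2 × O (charge -1): no H
  1 × N: 1 H
  1 × N (charge +1): no H
  1 × O: 1 H
  Total hydrogens = 13.

13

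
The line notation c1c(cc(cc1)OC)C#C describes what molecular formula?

C9H8O

Heavy atoms from the SMILES: 9 C, 1 O.
Implicit hydrogens by atom environment:
  4 × C (aromatic): 1 H each → 4
  2 × C (aromatic): no H
  1 × C: 3 H
  1 × C: 1 H
  1 × C: no H
  1 × O: no H
  Total hydrogens = 8.
Molecular formula: C9H8O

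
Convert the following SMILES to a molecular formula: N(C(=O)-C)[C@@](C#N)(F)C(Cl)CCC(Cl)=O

Heavy atoms from the SMILES: 8 C, 2 Cl, 1 F, 2 N, 2 O.
Implicit hydrogens by atom environment:
  4 × C: no H
  2 × C: 2 H each → 4
  2 × Cl: no H
  2 × O: no H
  1 × C: 3 H
  1 × C: 1 H
  1 × F: no H
  1 × N: 1 H
  1 × N: no H
  Total hydrogens = 9.
Molecular formula: C8H9Cl2FN2O2

C8H9Cl2FN2O2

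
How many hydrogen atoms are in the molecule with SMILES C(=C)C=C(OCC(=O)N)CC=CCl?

Hydrogens are implicit in SMILES; fill each atom to its normal valence:
  4 × C: 1 H each → 4
  3 × C: 2 H each → 6
  2 × C: no H
  2 × O: no H
  1 × Cl: no H
  1 × N: 2 H
  Total hydrogens = 12.

12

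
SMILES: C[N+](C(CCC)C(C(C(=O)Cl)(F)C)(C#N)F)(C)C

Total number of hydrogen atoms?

Hydrogens are implicit in SMILES; fill each atom to its normal valence:
  5 × C: 3 H each → 15
  4 × C: no H
  2 × C: 2 H each → 4
  2 × F: no H
  1 × C: 1 H
  1 × Cl: no H
  1 × N (charge +1): no H
  1 × N: no H
  1 × O: no H
  Total hydrogens = 20.

20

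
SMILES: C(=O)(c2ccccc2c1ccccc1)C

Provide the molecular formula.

Heavy atoms from the SMILES: 14 C, 1 O.
Implicit hydrogens by atom environment:
  9 × C (aromatic): 1 H each → 9
  3 × C (aromatic): no H
  1 × C: 3 H
  1 × C: no H
  1 × O: no H
  Total hydrogens = 12.
Molecular formula: C14H12O

C14H12O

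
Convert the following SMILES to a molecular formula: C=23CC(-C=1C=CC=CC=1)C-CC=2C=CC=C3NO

Heavy atoms from the SMILES: 16 C, 1 N, 1 O.
Implicit hydrogens by atom environment:
  8 × C (aromatic): 1 H each → 8
  4 × C (aromatic): no H
  3 × C: 2 H each → 6
  1 × C: 1 H
  1 × N: 1 H
  1 × O: 1 H
  Total hydrogens = 17.
Molecular formula: C16H17NO

C16H17NO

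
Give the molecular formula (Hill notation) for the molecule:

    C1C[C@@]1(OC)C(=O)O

C5H8O3

Heavy atoms from the SMILES: 5 C, 3 O.
Implicit hydrogens by atom environment:
  2 × C: 2 H each → 4
  2 × C: no H
  2 × O: no H
  1 × C: 3 H
  1 × O: 1 H
  Total hydrogens = 8.
Molecular formula: C5H8O3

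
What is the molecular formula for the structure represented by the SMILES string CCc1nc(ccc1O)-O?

C7H9NO2

Heavy atoms from the SMILES: 7 C, 1 N, 2 O.
Implicit hydrogens by atom environment:
  3 × C (aromatic): no H
  2 × C (aromatic): 1 H each → 2
  2 × O: 1 H each → 2
  1 × C: 3 H
  1 × C: 2 H
  1 × N (aromatic): no H
  Total hydrogens = 9.
Molecular formula: C7H9NO2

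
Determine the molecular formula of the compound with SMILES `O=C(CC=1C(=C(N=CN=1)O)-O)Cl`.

Heavy atoms from the SMILES: 6 C, 1 Cl, 2 N, 3 O.
Implicit hydrogens by atom environment:
  3 × C (aromatic): no H
  2 × N (aromatic): no H
  2 × O: 1 H each → 2
  1 × C: 2 H
  1 × C (aromatic): 1 H
  1 × C: no H
  1 × Cl: no H
  1 × O: no H
  Total hydrogens = 5.
Molecular formula: C6H5ClN2O3

C6H5ClN2O3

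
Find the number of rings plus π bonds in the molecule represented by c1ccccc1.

Molecular formula from the SMILES: C6H6.
DoU = (2C + 2 + N − H − X)/2 = (2·6 + 2 + 0 − 6 − 0)/2 = 8/2 = 4.
(Structurally: 1 ring(s) + 3 π bond(s) = 4.)

4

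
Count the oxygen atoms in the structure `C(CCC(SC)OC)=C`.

1

The symbol for oxygen appears 1 time in the SMILES.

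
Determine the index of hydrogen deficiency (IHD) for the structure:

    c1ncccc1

4

Molecular formula from the SMILES: C5H5N.
DoU = (2C + 2 + N − H − X)/2 = (2·5 + 2 + 1 − 5 − 0)/2 = 8/2 = 4.
(Structurally: 1 ring(s) + 3 π bond(s) = 4.)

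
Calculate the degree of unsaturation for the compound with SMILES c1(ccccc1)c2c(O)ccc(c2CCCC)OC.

Molecular formula from the SMILES: C17H20O2.
DoU = (2C + 2 + N − H − X)/2 = (2·17 + 2 + 0 − 20 − 0)/2 = 16/2 = 8.
(Structurally: 2 ring(s) + 6 π bond(s) = 8.)

8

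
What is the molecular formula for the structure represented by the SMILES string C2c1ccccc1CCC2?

C10H12

Heavy atoms from the SMILES: 10 C.
Implicit hydrogens by atom environment:
  4 × C: 2 H each → 8
  4 × C (aromatic): 1 H each → 4
  2 × C (aromatic): no H
  Total hydrogens = 12.
Molecular formula: C10H12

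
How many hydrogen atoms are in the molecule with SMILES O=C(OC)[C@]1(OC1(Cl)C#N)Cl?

Hydrogens are implicit in SMILES; fill each atom to its normal valence:
  4 × C: no H
  3 × O: no H
  2 × Cl: no H
  1 × C: 3 H
  1 × N: no H
  Total hydrogens = 3.

3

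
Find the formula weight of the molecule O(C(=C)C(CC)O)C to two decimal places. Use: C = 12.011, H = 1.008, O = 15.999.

116.16

Molecular formula: C6H12O2.
M = 6×12.011 + 12×1.008 + 2×15.999 = 116.16 g/mol.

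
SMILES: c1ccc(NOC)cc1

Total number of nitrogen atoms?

1

The symbol for nitrogen appears 1 time in the SMILES.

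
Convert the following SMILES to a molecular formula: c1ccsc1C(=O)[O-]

Heavy atoms from the SMILES: 5 C, 2 O, 1 S.
Implicit hydrogens by atom environment:
  3 × C (aromatic): 1 H each → 3
  1 × C (aromatic): no H
  1 × C: no H
  1 × O: no H
  1 × O (charge -1): no H
  1 × S (aromatic): no H
  Total hydrogens = 3.
Net charge -1.
Molecular formula: C5H3O2S-

C5H3O2S-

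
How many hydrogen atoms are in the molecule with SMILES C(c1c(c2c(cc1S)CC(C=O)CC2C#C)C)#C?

14

Hydrogens are implicit in SMILES; fill each atom to its normal valence:
  5 × C: 1 H each → 5
  5 × C (aromatic): no H
  2 × C: 2 H each → 4
  2 × C: no H
  1 × C: 3 H
  1 × C (aromatic): 1 H
  1 × O: no H
  1 × S: 1 H
  Total hydrogens = 14.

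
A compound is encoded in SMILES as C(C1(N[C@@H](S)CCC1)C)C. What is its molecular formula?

C8H17NS

Heavy atoms from the SMILES: 8 C, 1 N, 1 S.
Implicit hydrogens by atom environment:
  4 × C: 2 H each → 8
  2 × C: 3 H each → 6
  1 × C: 1 H
  1 × C: no H
  1 × N: 1 H
  1 × S: 1 H
  Total hydrogens = 17.
Molecular formula: C8H17NS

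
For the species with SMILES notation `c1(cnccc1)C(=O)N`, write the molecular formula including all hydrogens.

C6H6N2O

Heavy atoms from the SMILES: 6 C, 2 N, 1 O.
Implicit hydrogens by atom environment:
  4 × C (aromatic): 1 H each → 4
  1 × C (aromatic): no H
  1 × C: no H
  1 × N: 2 H
  1 × N (aromatic): no H
  1 × O: no H
  Total hydrogens = 6.
Molecular formula: C6H6N2O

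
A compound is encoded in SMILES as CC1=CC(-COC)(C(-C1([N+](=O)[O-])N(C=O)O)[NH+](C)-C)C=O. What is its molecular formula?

Heavy atoms from the SMILES: 12 C, 3 N, 6 O.
Implicit hydrogens by atom environment:
  4 × C: 3 H each → 12
  4 × C: 1 H each → 4
  4 × O: no H
  3 × C: no H
  1 × C: 2 H
  1 × N (charge +1): 1 H
  1 × N (charge +1): no H
  1 × N: no H
  1 × O: 1 H
  1 × O (charge -1): no H
  Total hydrogens = 20.
Net charge +1.
Molecular formula: C12H20N3O6+

C12H20N3O6+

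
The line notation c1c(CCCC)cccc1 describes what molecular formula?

C10H14

Heavy atoms from the SMILES: 10 C.
Implicit hydrogens by atom environment:
  5 × C (aromatic): 1 H each → 5
  3 × C: 2 H each → 6
  1 × C: 3 H
  1 × C (aromatic): no H
  Total hydrogens = 14.
Molecular formula: C10H14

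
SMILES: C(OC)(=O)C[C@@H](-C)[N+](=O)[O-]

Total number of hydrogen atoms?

Hydrogens are implicit in SMILES; fill each atom to its normal valence:
  3 × O: no H
  2 × C: 3 H each → 6
  1 × C: 2 H
  1 × C: 1 H
  1 × C: no H
  1 × N (charge +1): no H
  1 × O (charge -1): no H
  Total hydrogens = 9.

9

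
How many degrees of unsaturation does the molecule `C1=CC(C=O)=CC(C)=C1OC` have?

Molecular formula from the SMILES: C9H10O2.
DoU = (2C + 2 + N − H − X)/2 = (2·9 + 2 + 0 − 10 − 0)/2 = 10/2 = 5.
(Structurally: 1 ring(s) + 4 π bond(s) = 5.)

5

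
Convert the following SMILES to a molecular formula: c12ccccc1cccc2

C10H8

Heavy atoms from the SMILES: 10 C.
Implicit hydrogens by atom environment:
  8 × C (aromatic): 1 H each → 8
  2 × C (aromatic): no H
  Total hydrogens = 8.
Molecular formula: C10H8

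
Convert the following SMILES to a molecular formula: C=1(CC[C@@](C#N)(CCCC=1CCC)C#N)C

Heavy atoms from the SMILES: 14 C, 2 N.
Implicit hydrogens by atom environment:
  7 × C: 2 H each → 14
  5 × C: no H
  2 × C: 3 H each → 6
  2 × N: no H
  Total hydrogens = 20.
Molecular formula: C14H20N2

C14H20N2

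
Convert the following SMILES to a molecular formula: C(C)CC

Heavy atoms from the SMILES: 4 C.
Implicit hydrogens by atom environment:
  2 × C: 3 H each → 6
  2 × C: 2 H each → 4
  Total hydrogens = 10.
Molecular formula: C4H10

C4H10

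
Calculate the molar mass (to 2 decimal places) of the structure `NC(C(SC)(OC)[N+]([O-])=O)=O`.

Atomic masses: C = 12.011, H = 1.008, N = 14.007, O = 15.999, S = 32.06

180.18

Molecular formula: C4H8N2O4S.
M = 4×12.011 + 8×1.008 + 2×14.007 + 4×15.999 + 1×32.06 = 180.18 g/mol.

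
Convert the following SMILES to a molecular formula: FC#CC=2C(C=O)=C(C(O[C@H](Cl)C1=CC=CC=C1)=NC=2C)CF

Heavy atoms from the SMILES: 17 C, 1 Cl, 2 F, 1 N, 2 O.
Implicit hydrogens by atom environment:
  6 × C (aromatic): no H
  5 × C (aromatic): 1 H each → 5
  2 × C: 1 H each → 2
  2 × C: no H
  2 × F: no H
  2 × O: no H
  1 × C: 3 H
  1 × C: 2 H
  1 × Cl: no H
  1 × N (aromatic): no H
  Total hydrogens = 12.
Molecular formula: C17H12ClF2NO2

C17H12ClF2NO2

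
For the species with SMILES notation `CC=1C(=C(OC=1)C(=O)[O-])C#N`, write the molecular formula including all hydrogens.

C7H4NO3-

Heavy atoms from the SMILES: 7 C, 1 N, 3 O.
Implicit hydrogens by atom environment:
  3 × C (aromatic): no H
  2 × C: no H
  1 × C: 3 H
  1 × C (aromatic): 1 H
  1 × N: no H
  1 × O (aromatic): no H
  1 × O: no H
  1 × O (charge -1): no H
  Total hydrogens = 4.
Net charge -1.
Molecular formula: C7H4NO3-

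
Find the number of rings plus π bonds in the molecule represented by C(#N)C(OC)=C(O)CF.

Molecular formula from the SMILES: C5H6FNO2.
DoU = (2C + 2 + N − H − X)/2 = (2·5 + 2 + 1 − 6 − 1)/2 = 6/2 = 3.
(Structurally: 0 ring(s) + 3 π bond(s) = 3.)

3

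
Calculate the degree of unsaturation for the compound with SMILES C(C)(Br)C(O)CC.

Molecular formula from the SMILES: C5H11BrO.
DoU = (2C + 2 + N − H − X)/2 = (2·5 + 2 + 0 − 11 − 1)/2 = 0/2 = 0.
(Structurally: 0 ring(s) + 0 π bond(s) = 0.)

0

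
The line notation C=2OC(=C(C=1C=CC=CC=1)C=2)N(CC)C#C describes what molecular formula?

C14H13NO

Heavy atoms from the SMILES: 14 C, 1 N, 1 O.
Implicit hydrogens by atom environment:
  7 × C (aromatic): 1 H each → 7
  3 × C (aromatic): no H
  1 × C: 3 H
  1 × C: 2 H
  1 × C: 1 H
  1 × C: no H
  1 × N: no H
  1 × O (aromatic): no H
  Total hydrogens = 13.
Molecular formula: C14H13NO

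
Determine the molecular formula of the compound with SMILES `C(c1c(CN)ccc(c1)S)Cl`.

C8H10ClNS

Heavy atoms from the SMILES: 8 C, 1 Cl, 1 N, 1 S.
Implicit hydrogens by atom environment:
  3 × C (aromatic): 1 H each → 3
  3 × C (aromatic): no H
  2 × C: 2 H each → 4
  1 × Cl: no H
  1 × N: 2 H
  1 × S: 1 H
  Total hydrogens = 10.
Molecular formula: C8H10ClNS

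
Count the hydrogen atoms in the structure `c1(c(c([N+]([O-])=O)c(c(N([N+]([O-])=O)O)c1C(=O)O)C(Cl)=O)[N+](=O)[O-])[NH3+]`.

5

Hydrogens are implicit in SMILES; fill each atom to its normal valence:
  6 × C (aromatic): no H
  5 × O: no H
  3 × N (charge +1): no H
  3 × O (charge -1): no H
  2 × C: no H
  2 × O: 1 H each → 2
  1 × Cl: no H
  1 × N (charge +1): 3 H
  1 × N: no H
  Total hydrogens = 5.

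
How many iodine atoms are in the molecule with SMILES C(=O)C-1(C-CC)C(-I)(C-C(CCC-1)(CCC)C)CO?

1

The symbol for iodine appears 1 time in the SMILES.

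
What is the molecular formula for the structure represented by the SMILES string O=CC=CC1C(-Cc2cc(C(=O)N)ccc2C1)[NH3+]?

Heavy atoms from the SMILES: 14 C, 2 N, 2 O.
Implicit hydrogens by atom environment:
  5 × C: 1 H each → 5
  3 × C (aromatic): 1 H each → 3
  3 × C (aromatic): no H
  2 × C: 2 H each → 4
  2 × O: no H
  1 × C: no H
  1 × N (charge +1): 3 H
  1 × N: 2 H
  Total hydrogens = 17.
Net charge +1.
Molecular formula: C14H17N2O2+

C14H17N2O2+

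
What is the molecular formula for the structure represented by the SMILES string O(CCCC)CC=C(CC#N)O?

C9H15NO2

Heavy atoms from the SMILES: 9 C, 1 N, 2 O.
Implicit hydrogens by atom environment:
  5 × C: 2 H each → 10
  2 × C: no H
  1 × C: 3 H
  1 × C: 1 H
  1 × N: no H
  1 × O: 1 H
  1 × O: no H
  Total hydrogens = 15.
Molecular formula: C9H15NO2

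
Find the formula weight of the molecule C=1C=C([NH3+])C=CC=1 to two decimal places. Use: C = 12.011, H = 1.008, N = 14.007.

94.14

Molecular formula: C6H8N+.
M = 6×12.011 + 8×1.008 + 1×14.007 = 94.14 g/mol.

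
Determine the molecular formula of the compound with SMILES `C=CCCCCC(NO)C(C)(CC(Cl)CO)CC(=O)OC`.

C15H28ClNO4

Heavy atoms from the SMILES: 15 C, 1 Cl, 1 N, 4 O.
Implicit hydrogens by atom environment:
  8 × C: 2 H each → 16
  3 × C: 1 H each → 3
  2 × C: 3 H each → 6
  2 × C: no H
  2 × O: 1 H each → 2
  2 × O: no H
  1 × Cl: no H
  1 × N: 1 H
  Total hydrogens = 28.
Molecular formula: C15H28ClNO4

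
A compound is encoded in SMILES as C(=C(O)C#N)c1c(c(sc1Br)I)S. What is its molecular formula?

Heavy atoms from the SMILES: 1 Br, 7 C, 1 I, 1 N, 1 O, 2 S.
Implicit hydrogens by atom environment:
  4 × C (aromatic): no H
  2 × C: no H
  1 × Br: no H
  1 × C: 1 H
  1 × I: no H
  1 × N: no H
  1 × O: 1 H
  1 × S: 1 H
  1 × S (aromatic): no H
  Total hydrogens = 3.
Molecular formula: C7H3BrINOS2

C7H3BrINOS2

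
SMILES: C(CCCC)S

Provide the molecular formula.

C5H12S

Heavy atoms from the SMILES: 5 C, 1 S.
Implicit hydrogens by atom environment:
  4 × C: 2 H each → 8
  1 × C: 3 H
  1 × S: 1 H
  Total hydrogens = 12.
Molecular formula: C5H12S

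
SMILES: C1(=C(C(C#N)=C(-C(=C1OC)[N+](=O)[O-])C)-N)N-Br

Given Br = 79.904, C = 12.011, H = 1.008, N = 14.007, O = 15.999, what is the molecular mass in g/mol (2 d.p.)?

301.10

Molecular formula: C9H9BrN4O3.
M = 1×79.904 + 9×12.011 + 9×1.008 + 4×14.007 + 3×15.999 = 301.10 g/mol.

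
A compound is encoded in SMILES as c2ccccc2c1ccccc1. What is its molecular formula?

Heavy atoms from the SMILES: 12 C.
Implicit hydrogens by atom environment:
  10 × C (aromatic): 1 H each → 10
  2 × C (aromatic): no H
  Total hydrogens = 10.
Molecular formula: C12H10

C12H10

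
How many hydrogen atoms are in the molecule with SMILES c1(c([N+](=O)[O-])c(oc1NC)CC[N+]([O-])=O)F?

Hydrogens are implicit in SMILES; fill each atom to its normal valence:
  4 × C (aromatic): no H
  2 × C: 2 H each → 4
  2 × N (charge +1): no H
  2 × O: no H
  2 × O (charge -1): no H
  1 × C: 3 H
  1 × F: no H
  1 × N: 1 H
  1 × O (aromatic): no H
  Total hydrogens = 8.

8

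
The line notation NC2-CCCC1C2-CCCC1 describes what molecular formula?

Heavy atoms from the SMILES: 10 C, 1 N.
Implicit hydrogens by atom environment:
  7 × C: 2 H each → 14
  3 × C: 1 H each → 3
  1 × N: 2 H
  Total hydrogens = 19.
Molecular formula: C10H19N

C10H19N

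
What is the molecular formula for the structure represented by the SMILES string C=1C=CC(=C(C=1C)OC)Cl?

Heavy atoms from the SMILES: 8 C, 1 Cl, 1 O.
Implicit hydrogens by atom environment:
  3 × C (aromatic): 1 H each → 3
  3 × C (aromatic): no H
  2 × C: 3 H each → 6
  1 × Cl: no H
  1 × O: no H
  Total hydrogens = 9.
Molecular formula: C8H9ClO

C8H9ClO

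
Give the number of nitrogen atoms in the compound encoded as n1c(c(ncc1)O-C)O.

2

The symbol for nitrogen appears 2 times in the SMILES.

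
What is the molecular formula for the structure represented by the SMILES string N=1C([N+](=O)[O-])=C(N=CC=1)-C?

C5H5N3O2

Heavy atoms from the SMILES: 5 C, 3 N, 2 O.
Implicit hydrogens by atom environment:
  2 × C (aromatic): 1 H each → 2
  2 × C (aromatic): no H
  2 × N (aromatic): no H
  1 × C: 3 H
  1 × N (charge +1): no H
  1 × O: no H
  1 × O (charge -1): no H
  Total hydrogens = 5.
Molecular formula: C5H5N3O2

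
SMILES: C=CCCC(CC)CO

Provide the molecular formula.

C8H16O

Heavy atoms from the SMILES: 8 C, 1 O.
Implicit hydrogens by atom environment:
  5 × C: 2 H each → 10
  2 × C: 1 H each → 2
  1 × C: 3 H
  1 × O: 1 H
  Total hydrogens = 16.
Molecular formula: C8H16O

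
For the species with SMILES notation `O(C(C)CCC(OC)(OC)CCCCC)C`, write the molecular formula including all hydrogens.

Heavy atoms from the SMILES: 13 C, 3 O.
Implicit hydrogens by atom environment:
  6 × C: 2 H each → 12
  5 × C: 3 H each → 15
  3 × O: no H
  1 × C: 1 H
  1 × C: no H
  Total hydrogens = 28.
Molecular formula: C13H28O3

C13H28O3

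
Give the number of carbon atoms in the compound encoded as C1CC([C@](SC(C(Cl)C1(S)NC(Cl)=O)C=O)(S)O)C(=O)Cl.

The symbol for carbon appears 10 times in the SMILES. (Cl is a single chlorine, not C + l.)

10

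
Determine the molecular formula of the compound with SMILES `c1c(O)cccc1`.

C6H6O

Heavy atoms from the SMILES: 6 C, 1 O.
Implicit hydrogens by atom environment:
  5 × C (aromatic): 1 H each → 5
  1 × C (aromatic): no H
  1 × O: 1 H
  Total hydrogens = 6.
Molecular formula: C6H6O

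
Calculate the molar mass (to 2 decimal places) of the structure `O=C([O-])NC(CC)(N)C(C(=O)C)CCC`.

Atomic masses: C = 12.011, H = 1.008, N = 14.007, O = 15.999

Molecular formula: C10H19N2O3-.
M = 10×12.011 + 19×1.008 + 2×14.007 + 3×15.999 = 215.27 g/mol.

215.27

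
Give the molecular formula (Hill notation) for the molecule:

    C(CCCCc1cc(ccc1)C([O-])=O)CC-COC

Heavy atoms from the SMILES: 16 C, 3 O.
Implicit hydrogens by atom environment:
  8 × C: 2 H each → 16
  4 × C (aromatic): 1 H each → 4
  2 × C (aromatic): no H
  2 × O: no H
  1 × C: 3 H
  1 × C: no H
  1 × O (charge -1): no H
  Total hydrogens = 23.
Net charge -1.
Molecular formula: C16H23O3-

C16H23O3-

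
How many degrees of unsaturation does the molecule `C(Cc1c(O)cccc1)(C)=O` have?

Molecular formula from the SMILES: C9H10O2.
DoU = (2C + 2 + N − H − X)/2 = (2·9 + 2 + 0 − 10 − 0)/2 = 10/2 = 5.
(Structurally: 1 ring(s) + 4 π bond(s) = 5.)

5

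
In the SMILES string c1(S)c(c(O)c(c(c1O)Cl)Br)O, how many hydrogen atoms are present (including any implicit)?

Hydrogens are implicit in SMILES; fill each atom to its normal valence:
  6 × C (aromatic): no H
  3 × O: 1 H each → 3
  1 × Br: no H
  1 × Cl: no H
  1 × S: 1 H
  Total hydrogens = 4.

4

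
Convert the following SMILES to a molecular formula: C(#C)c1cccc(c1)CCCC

C12H14

Heavy atoms from the SMILES: 12 C.
Implicit hydrogens by atom environment:
  4 × C (aromatic): 1 H each → 4
  3 × C: 2 H each → 6
  2 × C (aromatic): no H
  1 × C: 3 H
  1 × C: 1 H
  1 × C: no H
  Total hydrogens = 14.
Molecular formula: C12H14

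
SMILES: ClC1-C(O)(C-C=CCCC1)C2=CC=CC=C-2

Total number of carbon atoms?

14

The symbol for carbon appears 14 times in the SMILES. (Cl is a single chlorine, not C + l.)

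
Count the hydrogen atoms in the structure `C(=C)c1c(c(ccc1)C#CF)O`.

7

Hydrogens are implicit in SMILES; fill each atom to its normal valence:
  3 × C (aromatic): 1 H each → 3
  3 × C (aromatic): no H
  2 × C: no H
  1 × C: 2 H
  1 × C: 1 H
  1 × F: no H
  1 × O: 1 H
  Total hydrogens = 7.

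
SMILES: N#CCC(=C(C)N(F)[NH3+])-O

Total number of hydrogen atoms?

Hydrogens are implicit in SMILES; fill each atom to its normal valence:
  3 × C: no H
  2 × N: no H
  1 × C: 3 H
  1 × C: 2 H
  1 × F: no H
  1 × N (charge +1): 3 H
  1 × O: 1 H
  Total hydrogens = 9.

9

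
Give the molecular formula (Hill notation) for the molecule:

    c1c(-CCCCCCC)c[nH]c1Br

Heavy atoms from the SMILES: 1 Br, 11 C, 1 N.
Implicit hydrogens by atom environment:
  6 × C: 2 H each → 12
  2 × C (aromatic): 1 H each → 2
  2 × C (aromatic): no H
  1 × Br: no H
  1 × C: 3 H
  1 × N (aromatic): 1 H
  Total hydrogens = 18.
Molecular formula: C11H18BrN

C11H18BrN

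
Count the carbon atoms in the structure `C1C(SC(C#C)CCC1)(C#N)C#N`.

The symbol for carbon appears 10 times in the SMILES.

10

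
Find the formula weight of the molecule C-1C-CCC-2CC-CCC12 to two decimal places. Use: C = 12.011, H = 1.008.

Molecular formula: C10H18.
M = 10×12.011 + 18×1.008 = 138.25 g/mol.

138.25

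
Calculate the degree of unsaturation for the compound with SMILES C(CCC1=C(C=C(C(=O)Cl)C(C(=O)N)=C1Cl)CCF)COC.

6

Molecular formula from the SMILES: C15H18Cl2FNO3.
DoU = (2C + 2 + N − H − X)/2 = (2·15 + 2 + 1 − 18 − 3)/2 = 12/2 = 6.
(Structurally: 1 ring(s) + 5 π bond(s) = 6.)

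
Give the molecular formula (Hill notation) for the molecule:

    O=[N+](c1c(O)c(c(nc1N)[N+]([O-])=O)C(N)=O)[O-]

Heavy atoms from the SMILES: 6 C, 5 N, 6 O.
Implicit hydrogens by atom environment:
  5 × C (aromatic): no H
  3 × O: no H
  2 × N: 2 H each → 4
  2 × N (charge +1): no H
  2 × O (charge -1): no H
  1 × C: no H
  1 × N (aromatic): no H
  1 × O: 1 H
  Total hydrogens = 5.
Molecular formula: C6H5N5O6

C6H5N5O6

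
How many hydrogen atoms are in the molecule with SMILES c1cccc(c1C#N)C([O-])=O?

4

Hydrogens are implicit in SMILES; fill each atom to its normal valence:
  4 × C (aromatic): 1 H each → 4
  2 × C (aromatic): no H
  2 × C: no H
  1 × N: no H
  1 × O: no H
  1 × O (charge -1): no H
  Total hydrogens = 4.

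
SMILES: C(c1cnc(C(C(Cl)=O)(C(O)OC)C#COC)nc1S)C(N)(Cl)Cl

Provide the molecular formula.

C13H14Cl3N3O4S

Heavy atoms from the SMILES: 13 C, 3 Cl, 3 N, 4 O, 1 S.
Implicit hydrogens by atom environment:
  5 × C: no H
  3 × C (aromatic): no H
  3 × Cl: no H
  3 × O: no H
  2 × C: 3 H each → 6
  2 × N (aromatic): no H
  1 × C: 2 H
  1 × C (aromatic): 1 H
  1 × C: 1 H
  1 × N: 2 H
  1 × O: 1 H
  1 × S: 1 H
  Total hydrogens = 14.
Molecular formula: C13H14Cl3N3O4S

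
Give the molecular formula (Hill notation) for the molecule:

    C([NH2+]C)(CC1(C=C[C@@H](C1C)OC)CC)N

Heavy atoms from the SMILES: 12 C, 2 N, 1 O.
Implicit hydrogens by atom environment:
  5 × C: 1 H each → 5
  4 × C: 3 H each → 12
  2 × C: 2 H each → 4
  1 × C: no H
  1 × N (charge +1): 2 H
  1 × N: 2 H
  1 × O: no H
  Total hydrogens = 25.
Net charge +1.
Molecular formula: C12H25N2O+

C12H25N2O+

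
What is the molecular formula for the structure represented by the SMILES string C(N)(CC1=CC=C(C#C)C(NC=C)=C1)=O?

C12H12N2O

Heavy atoms from the SMILES: 12 C, 2 N, 1 O.
Implicit hydrogens by atom environment:
  3 × C (aromatic): 1 H each → 3
  3 × C (aromatic): no H
  2 × C: 2 H each → 4
  2 × C: 1 H each → 2
  2 × C: no H
  1 × N: 2 H
  1 × N: 1 H
  1 × O: no H
  Total hydrogens = 12.
Molecular formula: C12H12N2O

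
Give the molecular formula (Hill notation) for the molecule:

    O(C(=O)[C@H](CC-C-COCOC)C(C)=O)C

C11H20O5

Heavy atoms from the SMILES: 11 C, 5 O.
Implicit hydrogens by atom environment:
  5 × C: 2 H each → 10
  5 × O: no H
  3 × C: 3 H each → 9
  2 × C: no H
  1 × C: 1 H
  Total hydrogens = 20.
Molecular formula: C11H20O5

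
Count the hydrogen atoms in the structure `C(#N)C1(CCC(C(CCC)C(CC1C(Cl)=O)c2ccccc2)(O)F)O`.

Hydrogens are implicit in SMILES; fill each atom to its normal valence:
  5 × C: 2 H each → 10
  5 × C (aromatic): 1 H each → 5
  4 × C: no H
  3 × C: 1 H each → 3
  2 × O: 1 H each → 2
  1 × C: 3 H
  1 × C (aromatic): no H
  1 × Cl: no H
  1 × F: no H
  1 × N: no H
  1 × O: no H
  Total hydrogens = 23.

23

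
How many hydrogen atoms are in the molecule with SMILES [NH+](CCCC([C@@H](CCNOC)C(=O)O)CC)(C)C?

29

Hydrogens are implicit in SMILES; fill each atom to its normal valence:
  6 × C: 2 H each → 12
  4 × C: 3 H each → 12
  2 × C: 1 H each → 2
  2 × O: no H
  1 × C: no H
  1 × N: 1 H
  1 × N (charge +1): 1 H
  1 × O: 1 H
  Total hydrogens = 29.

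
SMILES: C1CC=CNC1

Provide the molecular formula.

Heavy atoms from the SMILES: 5 C, 1 N.
Implicit hydrogens by atom environment:
  3 × C: 2 H each → 6
  2 × C: 1 H each → 2
  1 × N: 1 H
  Total hydrogens = 9.
Molecular formula: C5H9N

C5H9N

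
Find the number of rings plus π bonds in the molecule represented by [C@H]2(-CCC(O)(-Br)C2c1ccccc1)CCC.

5

Molecular formula from the SMILES: C14H19BrO.
DoU = (2C + 2 + N − H − X)/2 = (2·14 + 2 + 0 − 19 − 1)/2 = 10/2 = 5.
(Structurally: 2 ring(s) + 3 π bond(s) = 5.)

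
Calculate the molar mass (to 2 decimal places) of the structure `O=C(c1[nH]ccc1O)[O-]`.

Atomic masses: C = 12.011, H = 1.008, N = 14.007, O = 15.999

126.09

Molecular formula: C5H4NO3-.
M = 5×12.011 + 4×1.008 + 1×14.007 + 3×15.999 = 126.09 g/mol.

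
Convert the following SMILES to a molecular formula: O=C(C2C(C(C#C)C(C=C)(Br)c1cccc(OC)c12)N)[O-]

Heavy atoms from the SMILES: 1 Br, 16 C, 1 N, 3 O.
Implicit hydrogens by atom environment:
  5 × C: 1 H each → 5
  3 × C (aromatic): 1 H each → 3
  3 × C (aromatic): no H
  3 × C: no H
  2 × O: no H
  1 × Br: no H
  1 × C: 3 H
  1 × C: 2 H
  1 × N: 2 H
  1 × O (charge -1): no H
  Total hydrogens = 15.
Net charge -1.
Molecular formula: C16H15BrNO3-

C16H15BrNO3-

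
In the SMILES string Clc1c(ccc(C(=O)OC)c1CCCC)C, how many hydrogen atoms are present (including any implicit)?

17

Hydrogens are implicit in SMILES; fill each atom to its normal valence:
  4 × C (aromatic): no H
  3 × C: 3 H each → 9
  3 × C: 2 H each → 6
  2 × C (aromatic): 1 H each → 2
  2 × O: no H
  1 × C: no H
  1 × Cl: no H
  Total hydrogens = 17.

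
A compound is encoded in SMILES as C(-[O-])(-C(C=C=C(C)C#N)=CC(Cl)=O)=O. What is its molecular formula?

Heavy atoms from the SMILES: 9 C, 1 Cl, 1 N, 3 O.
Implicit hydrogens by atom environment:
  6 × C: no H
  2 × C: 1 H each → 2
  2 × O: no H
  1 × C: 3 H
  1 × Cl: no H
  1 × N: no H
  1 × O (charge -1): no H
  Total hydrogens = 5.
Net charge -1.
Molecular formula: C9H5ClNO3-

C9H5ClNO3-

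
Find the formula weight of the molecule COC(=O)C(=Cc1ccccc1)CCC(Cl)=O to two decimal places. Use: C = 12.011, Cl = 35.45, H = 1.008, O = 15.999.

252.69

Molecular formula: C13H13ClO3.
M = 13×12.011 + 1×35.45 + 13×1.008 + 3×15.999 = 252.69 g/mol.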